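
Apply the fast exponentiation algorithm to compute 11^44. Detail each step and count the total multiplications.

Computing 11^44 by squaring (build up from 11^1; each line after the first costs one multiplication):

11^1 = 11
11^2 = (11^1)^2 = 11^2 = 121
11^4 = (11^2)^2 = 121^2 = 14641
11^5 = 11 * 11^4 = 11 * 14641 = 161051
11^10 = (11^5)^2 = 161051^2 = 25937424601
11^11 = 11 * 11^10 = 11 * 25937424601 = 285311670611
11^22 = (11^11)^2 = 285311670611^2 = 81402749386839761113321
11^44 = (11^22)^2 = 81402749386839761113321^2 = 6626407607736641103900260617069258125403649041

Result: 6626407607736641103900260617069258125403649041
Multiplications needed: 7 (7 lines after 11^1)

11^44 = 6626407607736641103900260617069258125403649041. Using exponentiation by squaring, this requires 7 multiplications. The key idea: if the exponent is even, square the half-power; if odd, multiply by the base once.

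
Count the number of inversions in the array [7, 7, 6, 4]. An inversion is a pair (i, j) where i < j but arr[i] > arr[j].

Finding inversions in [7, 7, 6, 4]:

(0, 2): arr[0]=7 > arr[2]=6
(0, 3): arr[0]=7 > arr[3]=4
(1, 2): arr[1]=7 > arr[2]=6
(1, 3): arr[1]=7 > arr[3]=4
(2, 3): arr[2]=6 > arr[3]=4

Total inversions: 5

The array has 5 inversion(s): (0,2), (0,3), (1,2), (1,3), (2,3). Each pair (i,j) satisfies i < j and arr[i] > arr[j].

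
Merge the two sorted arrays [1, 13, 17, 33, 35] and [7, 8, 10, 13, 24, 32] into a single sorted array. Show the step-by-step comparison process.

Merging process:

Compare 1 vs 7: take 1 from left. Merged: [1]
Compare 13 vs 7: take 7 from right. Merged: [1, 7]
Compare 13 vs 8: take 8 from right. Merged: [1, 7, 8]
Compare 13 vs 10: take 10 from right. Merged: [1, 7, 8, 10]
Compare 13 vs 13: take 13 from left. Merged: [1, 7, 8, 10, 13]
Compare 17 vs 13: take 13 from right. Merged: [1, 7, 8, 10, 13, 13]
Compare 17 vs 24: take 17 from left. Merged: [1, 7, 8, 10, 13, 13, 17]
Compare 33 vs 24: take 24 from right. Merged: [1, 7, 8, 10, 13, 13, 17, 24]
Compare 33 vs 32: take 32 from right. Merged: [1, 7, 8, 10, 13, 13, 17, 24, 32]
Append remaining from left: [33, 35]. Merged: [1, 7, 8, 10, 13, 13, 17, 24, 32, 33, 35]

Final merged array: [1, 7, 8, 10, 13, 13, 17, 24, 32, 33, 35]
Total comparisons: 9

The merged array is [1, 7, 8, 10, 13, 13, 17, 24, 32, 33, 35], requiring 9 comparisons. The merge step runs in O(n) time where n is the total number of elements.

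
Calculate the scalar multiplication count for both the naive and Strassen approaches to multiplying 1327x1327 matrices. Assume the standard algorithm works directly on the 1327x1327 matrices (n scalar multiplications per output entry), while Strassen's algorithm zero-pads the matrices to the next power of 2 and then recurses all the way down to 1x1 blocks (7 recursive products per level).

Matrix multiplication for 1327x1327 matrices:

Strassen's algorithm requires power-of-2 dimensions. Pad 1327x1327 to 2048x2048 (next power of 2).

Standard algorithm: 1327^3 = 2336752783 multiplications
Strassen's algorithm: 7^(log2(2048)) = 7^11 = 1977326743 multiplications
Savings: 2336752783 - 1977326743 = 359426040 multiplications

Standard: 2336752783 multiplications (1327^3). Strassen: 1977326743 multiplications (7^11, after padding to 2048x2048). Strassen reduces 8 recursive multiplications to 7 at each level.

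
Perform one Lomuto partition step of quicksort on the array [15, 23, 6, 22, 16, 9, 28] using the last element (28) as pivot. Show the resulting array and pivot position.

Lomuto partition with pivot = 28:

Initial array: [15, 23, 6, 22, 16, 9, 28]

arr[0]=15 <= 28: swap with position 0, array becomes [15, 23, 6, 22, 16, 9, 28]
arr[1]=23 <= 28: swap with position 1, array becomes [15, 23, 6, 22, 16, 9, 28]
arr[2]=6 <= 28: swap with position 2, array becomes [15, 23, 6, 22, 16, 9, 28]
arr[3]=22 <= 28: swap with position 3, array becomes [15, 23, 6, 22, 16, 9, 28]
arr[4]=16 <= 28: swap with position 4, array becomes [15, 23, 6, 22, 16, 9, 28]
arr[5]=9 <= 28: swap with position 5, array becomes [15, 23, 6, 22, 16, 9, 28]

Place pivot at position 6: [15, 23, 6, 22, 16, 9, 28]
Pivot position: 6

After partitioning with pivot 28, the array becomes [15, 23, 6, 22, 16, 9, 28]. The pivot is placed at index 6. All elements to the left of the pivot are <= 28, and all elements to the right are > 28.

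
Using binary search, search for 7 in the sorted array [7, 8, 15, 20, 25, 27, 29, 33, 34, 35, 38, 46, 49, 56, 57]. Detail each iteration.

Binary search for 7 in [7, 8, 15, 20, 25, 27, 29, 33, 34, 35, 38, 46, 49, 56, 57]:

lo=0, hi=14, mid=7, arr[mid]=33 -> 33 > 7, search left half
lo=0, hi=6, mid=3, arr[mid]=20 -> 20 > 7, search left half
lo=0, hi=2, mid=1, arr[mid]=8 -> 8 > 7, search left half
lo=0, hi=0, mid=0, arr[mid]=7 -> Found target at index 0!

Binary search finds 7 at index 0 after 4 comparisons. The search repeatedly halves the search space by comparing with the middle element.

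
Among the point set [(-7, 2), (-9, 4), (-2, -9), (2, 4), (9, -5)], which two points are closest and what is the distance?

Computing all pairwise distances among 5 points:

d((-7, 2), (-9, 4)) = 2.8284 <-- minimum
d((-7, 2), (-2, -9)) = 12.083
d((-7, 2), (2, 4)) = 9.2195
d((-7, 2), (9, -5)) = 17.4642
d((-9, 4), (-2, -9)) = 14.7648
d((-9, 4), (2, 4)) = 11.0
d((-9, 4), (9, -5)) = 20.1246
d((-2, -9), (2, 4)) = 13.6015
d((-2, -9), (9, -5)) = 11.7047
d((2, 4), (9, -5)) = 11.4018

Closest pair: (-7, 2) and (-9, 4) with distance 2.8284

The closest pair is (-7, 2) and (-9, 4) with Euclidean distance 2.8284. For 5 points, brute-force pairwise comparison is shown above. For large n, the divide-and-conquer algorithm (sort by x, recurse on halves, check the dividing strip) achieves O(n log n).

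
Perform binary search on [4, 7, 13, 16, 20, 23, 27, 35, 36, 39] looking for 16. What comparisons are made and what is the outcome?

Binary search for 16 in [4, 7, 13, 16, 20, 23, 27, 35, 36, 39]:

lo=0, hi=9, mid=4, arr[mid]=20 -> 20 > 16, search left half
lo=0, hi=3, mid=1, arr[mid]=7 -> 7 < 16, search right half
lo=2, hi=3, mid=2, arr[mid]=13 -> 13 < 16, search right half
lo=3, hi=3, mid=3, arr[mid]=16 -> Found target at index 3!

Binary search finds 16 at index 3 after 4 comparisons. The search repeatedly halves the search space by comparing with the middle element.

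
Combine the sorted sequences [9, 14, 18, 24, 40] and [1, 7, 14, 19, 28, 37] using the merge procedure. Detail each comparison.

Merging process:

Compare 9 vs 1: take 1 from right. Merged: [1]
Compare 9 vs 7: take 7 from right. Merged: [1, 7]
Compare 9 vs 14: take 9 from left. Merged: [1, 7, 9]
Compare 14 vs 14: take 14 from left. Merged: [1, 7, 9, 14]
Compare 18 vs 14: take 14 from right. Merged: [1, 7, 9, 14, 14]
Compare 18 vs 19: take 18 from left. Merged: [1, 7, 9, 14, 14, 18]
Compare 24 vs 19: take 19 from right. Merged: [1, 7, 9, 14, 14, 18, 19]
Compare 24 vs 28: take 24 from left. Merged: [1, 7, 9, 14, 14, 18, 19, 24]
Compare 40 vs 28: take 28 from right. Merged: [1, 7, 9, 14, 14, 18, 19, 24, 28]
Compare 40 vs 37: take 37 from right. Merged: [1, 7, 9, 14, 14, 18, 19, 24, 28, 37]
Append remaining from left: [40]. Merged: [1, 7, 9, 14, 14, 18, 19, 24, 28, 37, 40]

Final merged array: [1, 7, 9, 14, 14, 18, 19, 24, 28, 37, 40]
Total comparisons: 10

The merged array is [1, 7, 9, 14, 14, 18, 19, 24, 28, 37, 40], requiring 10 comparisons. The merge step runs in O(n) time where n is the total number of elements.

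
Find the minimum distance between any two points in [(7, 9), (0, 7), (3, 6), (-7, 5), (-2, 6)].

Computing all pairwise distances among 5 points:

d((7, 9), (0, 7)) = 7.2801
d((7, 9), (3, 6)) = 5.0
d((7, 9), (-7, 5)) = 14.5602
d((7, 9), (-2, 6)) = 9.4868
d((0, 7), (3, 6)) = 3.1623
d((0, 7), (-7, 5)) = 7.2801
d((0, 7), (-2, 6)) = 2.2361 <-- minimum
d((3, 6), (-7, 5)) = 10.0499
d((3, 6), (-2, 6)) = 5.0
d((-7, 5), (-2, 6)) = 5.099

Closest pair: (0, 7) and (-2, 6) with distance 2.2361

The closest pair is (0, 7) and (-2, 6) with Euclidean distance 2.2361. For 5 points, brute-force pairwise comparison is shown above. For large n, the divide-and-conquer algorithm (sort by x, recurse on halves, check the dividing strip) achieves O(n log n).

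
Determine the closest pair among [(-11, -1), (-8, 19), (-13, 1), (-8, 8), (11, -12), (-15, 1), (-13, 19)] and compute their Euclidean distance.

Computing all pairwise distances among 7 points:

d((-11, -1), (-8, 19)) = 20.2237
d((-11, -1), (-13, 1)) = 2.8284
d((-11, -1), (-8, 8)) = 9.4868
d((-11, -1), (11, -12)) = 24.5967
d((-11, -1), (-15, 1)) = 4.4721
d((-11, -1), (-13, 19)) = 20.0998
d((-8, 19), (-13, 1)) = 18.6815
d((-8, 19), (-8, 8)) = 11.0
d((-8, 19), (11, -12)) = 36.3593
d((-8, 19), (-15, 1)) = 19.3132
d((-8, 19), (-13, 19)) = 5.0
d((-13, 1), (-8, 8)) = 8.6023
d((-13, 1), (11, -12)) = 27.2947
d((-13, 1), (-15, 1)) = 2.0 <-- minimum
d((-13, 1), (-13, 19)) = 18.0
d((-8, 8), (11, -12)) = 27.5862
d((-8, 8), (-15, 1)) = 9.8995
d((-8, 8), (-13, 19)) = 12.083
d((11, -12), (-15, 1)) = 29.0689
d((11, -12), (-13, 19)) = 39.2046
d((-15, 1), (-13, 19)) = 18.1108

Closest pair: (-13, 1) and (-15, 1) with distance 2.0

The closest pair is (-13, 1) and (-15, 1) with Euclidean distance 2.0. For 7 points, brute-force pairwise comparison is shown above. For large n, the divide-and-conquer algorithm (sort by x, recurse on halves, check the dividing strip) achieves O(n log n).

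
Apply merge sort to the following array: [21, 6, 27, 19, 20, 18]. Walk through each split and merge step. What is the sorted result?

Merge sort trace:

Split: [21, 6, 27, 19, 20, 18] -> [21, 6, 27] and [19, 20, 18]
  Split: [21, 6, 27] -> [21] and [6, 27]
    Split: [6, 27] -> [6] and [27]
    Merge: [6] + [27] -> [6, 27]
  Merge: [21] + [6, 27] -> [6, 21, 27]
  Split: [19, 20, 18] -> [19] and [20, 18]
    Split: [20, 18] -> [20] and [18]
    Merge: [20] + [18] -> [18, 20]
  Merge: [19] + [18, 20] -> [18, 19, 20]
Merge: [6, 21, 27] + [18, 19, 20] -> [6, 18, 19, 20, 21, 27]

Final sorted array: [6, 18, 19, 20, 21, 27]

The merge sort proceeds by recursively splitting the array and merging sorted halves.
After all merges, the sorted array is [6, 18, 19, 20, 21, 27].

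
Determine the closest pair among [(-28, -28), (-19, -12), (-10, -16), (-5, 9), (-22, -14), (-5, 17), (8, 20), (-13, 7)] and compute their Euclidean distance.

Computing all pairwise distances among 8 points:

d((-28, -28), (-19, -12)) = 18.3576
d((-28, -28), (-10, -16)) = 21.6333
d((-28, -28), (-5, 9)) = 43.566
d((-28, -28), (-22, -14)) = 15.2315
d((-28, -28), (-5, 17)) = 50.5371
d((-28, -28), (8, 20)) = 60.0
d((-28, -28), (-13, 7)) = 38.0789
d((-19, -12), (-10, -16)) = 9.8489
d((-19, -12), (-5, 9)) = 25.2389
d((-19, -12), (-22, -14)) = 3.6056 <-- minimum
d((-19, -12), (-5, 17)) = 32.2025
d((-19, -12), (8, 20)) = 41.8688
d((-19, -12), (-13, 7)) = 19.9249
d((-10, -16), (-5, 9)) = 25.4951
d((-10, -16), (-22, -14)) = 12.1655
d((-10, -16), (-5, 17)) = 33.3766
d((-10, -16), (8, 20)) = 40.2492
d((-10, -16), (-13, 7)) = 23.1948
d((-5, 9), (-22, -14)) = 28.6007
d((-5, 9), (-5, 17)) = 8.0
d((-5, 9), (8, 20)) = 17.0294
d((-5, 9), (-13, 7)) = 8.2462
d((-22, -14), (-5, 17)) = 35.3553
d((-22, -14), (8, 20)) = 45.3431
d((-22, -14), (-13, 7)) = 22.8473
d((-5, 17), (8, 20)) = 13.3417
d((-5, 17), (-13, 7)) = 12.8062
d((8, 20), (-13, 7)) = 24.6982

Closest pair: (-19, -12) and (-22, -14) with distance 3.6056

The closest pair is (-19, -12) and (-22, -14) with Euclidean distance 3.6056. For 8 points, brute-force pairwise comparison is shown above. For large n, the divide-and-conquer algorithm (sort by x, recurse on halves, check the dividing strip) achieves O(n log n).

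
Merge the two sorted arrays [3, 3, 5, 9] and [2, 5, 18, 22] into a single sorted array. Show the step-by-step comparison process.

Merging process:

Compare 3 vs 2: take 2 from right. Merged: [2]
Compare 3 vs 5: take 3 from left. Merged: [2, 3]
Compare 3 vs 5: take 3 from left. Merged: [2, 3, 3]
Compare 5 vs 5: take 5 from left. Merged: [2, 3, 3, 5]
Compare 9 vs 5: take 5 from right. Merged: [2, 3, 3, 5, 5]
Compare 9 vs 18: take 9 from left. Merged: [2, 3, 3, 5, 5, 9]
Append remaining from right: [18, 22]. Merged: [2, 3, 3, 5, 5, 9, 18, 22]

Final merged array: [2, 3, 3, 5, 5, 9, 18, 22]
Total comparisons: 6

The merged array is [2, 3, 3, 5, 5, 9, 18, 22], requiring 6 comparisons. The merge step runs in O(n) time where n is the total number of elements.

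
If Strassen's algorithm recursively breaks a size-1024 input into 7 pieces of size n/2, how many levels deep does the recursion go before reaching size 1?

For divide and conquer with division factor 2:

Problem sizes at each level:
Level 0: 1024
Level 1: 512
Level 2: 256
Level 3: 128
Level 4: 64
Level 5: 32
Level 6: 16
Level 7: 8
Level 8: 4
Level 9: 2
Level 10: 1

The root is level 0 and the size-1 base case is level 10 (the tree spans levels 0 through 10, i.e. 11 levels counting the root), so the depth is the number of divisions: log_2(1024) = 10

The recursion tree depth is log_2(1024) = 10. At each level, the problem size is divided by 2, so it takes 10 divisions to reduce to a base case of size 1. The algorithm makes 7 recursive calls at each level.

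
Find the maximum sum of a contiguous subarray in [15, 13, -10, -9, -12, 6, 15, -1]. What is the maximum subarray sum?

Using Kadane's algorithm on [15, 13, -10, -9, -12, 6, 15, -1]:

Scanning through the array:
Position 1 (value 13): max_ending_here = 28, max_so_far = 28
Position 2 (value -10): max_ending_here = 18, max_so_far = 28
Position 3 (value -9): max_ending_here = 9, max_so_far = 28
Position 4 (value -12): max_ending_here = -3, max_so_far = 28
Position 5 (value 6): max_ending_here = 6, max_so_far = 28
Position 6 (value 15): max_ending_here = 21, max_so_far = 28
Position 7 (value -1): max_ending_here = 20, max_so_far = 28

Maximum subarray: [15, 13]
Maximum sum: 28

The maximum subarray is [15, 13] with sum 28. This subarray runs from index 0 to index 1.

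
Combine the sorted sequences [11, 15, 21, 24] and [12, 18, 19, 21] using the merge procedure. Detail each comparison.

Merging process:

Compare 11 vs 12: take 11 from left. Merged: [11]
Compare 15 vs 12: take 12 from right. Merged: [11, 12]
Compare 15 vs 18: take 15 from left. Merged: [11, 12, 15]
Compare 21 vs 18: take 18 from right. Merged: [11, 12, 15, 18]
Compare 21 vs 19: take 19 from right. Merged: [11, 12, 15, 18, 19]
Compare 21 vs 21: take 21 from left. Merged: [11, 12, 15, 18, 19, 21]
Compare 24 vs 21: take 21 from right. Merged: [11, 12, 15, 18, 19, 21, 21]
Append remaining from left: [24]. Merged: [11, 12, 15, 18, 19, 21, 21, 24]

Final merged array: [11, 12, 15, 18, 19, 21, 21, 24]
Total comparisons: 7

The merged array is [11, 12, 15, 18, 19, 21, 21, 24], requiring 7 comparisons. The merge step runs in O(n) time where n is the total number of elements.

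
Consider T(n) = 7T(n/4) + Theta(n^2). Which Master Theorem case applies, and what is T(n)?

Master Theorem for T(n) = 7T(n/4) + O(n^2):

a = 7, b = 4, c = 2
log_b(a) = log_4(7) = 1.4037

Case 3: c = 2 > log_4(7) = 1.4037
T(n) = O(n^2) = O(n^2)

For T(n) = 7T(n/4) + O(n^2): log_4(7) = 1.4037. This is Case 3 of the Master Theorem (c > log_b(a), work dominated by root), giving O(n^2).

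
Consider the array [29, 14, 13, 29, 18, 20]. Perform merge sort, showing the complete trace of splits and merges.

Merge sort trace:

Split: [29, 14, 13, 29, 18, 20] -> [29, 14, 13] and [29, 18, 20]
  Split: [29, 14, 13] -> [29] and [14, 13]
    Split: [14, 13] -> [14] and [13]
    Merge: [14] + [13] -> [13, 14]
  Merge: [29] + [13, 14] -> [13, 14, 29]
  Split: [29, 18, 20] -> [29] and [18, 20]
    Split: [18, 20] -> [18] and [20]
    Merge: [18] + [20] -> [18, 20]
  Merge: [29] + [18, 20] -> [18, 20, 29]
Merge: [13, 14, 29] + [18, 20, 29] -> [13, 14, 18, 20, 29, 29]

Final sorted array: [13, 14, 18, 20, 29, 29]

The merge sort proceeds by recursively splitting the array and merging sorted halves.
After all merges, the sorted array is [13, 14, 18, 20, 29, 29].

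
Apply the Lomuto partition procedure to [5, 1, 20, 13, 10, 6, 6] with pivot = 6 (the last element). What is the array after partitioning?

Lomuto partition with pivot = 6:

Initial array: [5, 1, 20, 13, 10, 6, 6]

arr[0]=5 <= 6: swap with position 0, array becomes [5, 1, 20, 13, 10, 6, 6]
arr[1]=1 <= 6: swap with position 1, array becomes [5, 1, 20, 13, 10, 6, 6]
arr[2]=20 > 6: no swap
arr[3]=13 > 6: no swap
arr[4]=10 > 6: no swap
arr[5]=6 <= 6: swap with position 2, array becomes [5, 1, 6, 13, 10, 20, 6]

Place pivot at position 3: [5, 1, 6, 6, 10, 20, 13]
Pivot position: 3

After partitioning with pivot 6, the array becomes [5, 1, 6, 6, 10, 20, 13]. The pivot is placed at index 3. All elements to the left of the pivot are <= 6, and all elements to the right are > 6.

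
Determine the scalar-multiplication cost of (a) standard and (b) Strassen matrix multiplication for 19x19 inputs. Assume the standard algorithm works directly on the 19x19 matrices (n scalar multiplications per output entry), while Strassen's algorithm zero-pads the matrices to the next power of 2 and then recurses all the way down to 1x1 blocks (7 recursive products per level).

Matrix multiplication for 19x19 matrices:

Strassen's algorithm requires power-of-2 dimensions. Pad 19x19 to 32x32 (next power of 2).

Standard algorithm: 19^3 = 6859 multiplications
Strassen's algorithm: 7^(log2(32)) = 7^5 = 16807 multiplications
Difference: 6859 - 16807 = -9948 (Strassen uses MORE here due to padding overhead — for small or just-over-power-of-2 n, padding can outweigh the per-level savings)

Standard: 6859 multiplications (19^3). Strassen: 16807 multiplications (7^5, after padding to 32x32). Strassen reduces 8 recursive multiplications to 7 at each level.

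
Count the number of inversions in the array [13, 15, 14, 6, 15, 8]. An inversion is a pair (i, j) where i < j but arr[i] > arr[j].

Finding inversions in [13, 15, 14, 6, 15, 8]:

(0, 3): arr[0]=13 > arr[3]=6
(0, 5): arr[0]=13 > arr[5]=8
(1, 2): arr[1]=15 > arr[2]=14
(1, 3): arr[1]=15 > arr[3]=6
(1, 5): arr[1]=15 > arr[5]=8
(2, 3): arr[2]=14 > arr[3]=6
(2, 5): arr[2]=14 > arr[5]=8
(4, 5): arr[4]=15 > arr[5]=8

Total inversions: 8

The array has 8 inversion(s): (0,3), (0,5), (1,2), (1,3), (1,5), (2,3), (2,5), (4,5). Each pair (i,j) satisfies i < j and arr[i] > arr[j].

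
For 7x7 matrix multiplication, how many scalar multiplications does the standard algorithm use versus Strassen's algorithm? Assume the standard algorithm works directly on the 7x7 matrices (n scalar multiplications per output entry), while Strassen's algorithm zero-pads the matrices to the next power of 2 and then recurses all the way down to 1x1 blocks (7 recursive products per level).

Matrix multiplication for 7x7 matrices:

Strassen's algorithm requires power-of-2 dimensions. Pad 7x7 to 8x8 (next power of 2).

Standard algorithm: 7^3 = 343 multiplications
Strassen's algorithm: 7^(log2(8)) = 7^3 = 343 multiplications
Savings: 343 - 343 = 0 multiplications

Standard: 343 multiplications (7^3). Strassen: 343 multiplications (7^3, after padding to 8x8). Strassen reduces 8 recursive multiplications to 7 at each level.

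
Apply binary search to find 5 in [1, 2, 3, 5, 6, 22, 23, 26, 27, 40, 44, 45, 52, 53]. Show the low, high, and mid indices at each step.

Binary search for 5 in [1, 2, 3, 5, 6, 22, 23, 26, 27, 40, 44, 45, 52, 53]:

lo=0, hi=13, mid=6, arr[mid]=23 -> 23 > 5, search left half
lo=0, hi=5, mid=2, arr[mid]=3 -> 3 < 5, search right half
lo=3, hi=5, mid=4, arr[mid]=6 -> 6 > 5, search left half
lo=3, hi=3, mid=3, arr[mid]=5 -> Found target at index 3!

Binary search finds 5 at index 3 after 4 comparisons. The search repeatedly halves the search space by comparing with the middle element.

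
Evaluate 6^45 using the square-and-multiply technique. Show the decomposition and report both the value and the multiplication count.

Computing 6^45 by squaring (build up from 6^1; each line after the first costs one multiplication):

6^1 = 6
6^2 = (6^1)^2 = 6^2 = 36
6^4 = (6^2)^2 = 36^2 = 1296
6^5 = 6 * 6^4 = 6 * 1296 = 7776
6^10 = (6^5)^2 = 7776^2 = 60466176
6^11 = 6 * 6^10 = 6 * 60466176 = 362797056
6^22 = (6^11)^2 = 362797056^2 = 131621703842267136
6^44 = (6^22)^2 = 131621703842267136^2 = 17324272922341479351919144385642496
6^45 = 6 * 6^44 = 6 * 17324272922341479351919144385642496 = 103945637534048876111514866313854976

Result: 103945637534048876111514866313854976
Multiplications needed: 8 (8 lines after 6^1)

6^45 = 103945637534048876111514866313854976. Using exponentiation by squaring, this requires 8 multiplications. The key idea: if the exponent is even, square the half-power; if odd, multiply by the base once.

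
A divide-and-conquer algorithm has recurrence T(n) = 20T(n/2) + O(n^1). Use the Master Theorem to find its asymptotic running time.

Master Theorem for T(n) = 20T(n/2) + O(n^1):

a = 20, b = 2, c = 1
log_b(a) = log_2(20) = 4.3219

Case 1: c = 1 < log_2(20) = 4.3219
T(n) = O(n^(log_2 20))

For T(n) = 20T(n/2) + O(n^1): log_2(20) = 4.3219. This is Case 1 of the Master Theorem (c < log_b(a), work dominated by leaves), giving O(n^(log_2 20)).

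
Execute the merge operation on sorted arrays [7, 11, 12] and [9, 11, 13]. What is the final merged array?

Merging process:

Compare 7 vs 9: take 7 from left. Merged: [7]
Compare 11 vs 9: take 9 from right. Merged: [7, 9]
Compare 11 vs 11: take 11 from left. Merged: [7, 9, 11]
Compare 12 vs 11: take 11 from right. Merged: [7, 9, 11, 11]
Compare 12 vs 13: take 12 from left. Merged: [7, 9, 11, 11, 12]
Append remaining from right: [13]. Merged: [7, 9, 11, 11, 12, 13]

Final merged array: [7, 9, 11, 11, 12, 13]
Total comparisons: 5

The merged array is [7, 9, 11, 11, 12, 13], requiring 5 comparisons. The merge step runs in O(n) time where n is the total number of elements.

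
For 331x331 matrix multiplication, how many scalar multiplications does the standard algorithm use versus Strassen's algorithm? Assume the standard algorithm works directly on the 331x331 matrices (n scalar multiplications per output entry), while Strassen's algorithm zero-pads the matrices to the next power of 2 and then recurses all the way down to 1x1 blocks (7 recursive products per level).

Matrix multiplication for 331x331 matrices:

Strassen's algorithm requires power-of-2 dimensions. Pad 331x331 to 512x512 (next power of 2).

Standard algorithm: 331^3 = 36264691 multiplications
Strassen's algorithm: 7^(log2(512)) = 7^9 = 40353607 multiplications
Difference: 36264691 - 40353607 = -4088916 (Strassen uses MORE here due to padding overhead — for small or just-over-power-of-2 n, padding can outweigh the per-level savings)

Standard: 36264691 multiplications (331^3). Strassen: 40353607 multiplications (7^9, after padding to 512x512). Strassen reduces 8 recursive multiplications to 7 at each level.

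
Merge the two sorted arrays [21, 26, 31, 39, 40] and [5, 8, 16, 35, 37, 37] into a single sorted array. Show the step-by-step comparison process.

Merging process:

Compare 21 vs 5: take 5 from right. Merged: [5]
Compare 21 vs 8: take 8 from right. Merged: [5, 8]
Compare 21 vs 16: take 16 from right. Merged: [5, 8, 16]
Compare 21 vs 35: take 21 from left. Merged: [5, 8, 16, 21]
Compare 26 vs 35: take 26 from left. Merged: [5, 8, 16, 21, 26]
Compare 31 vs 35: take 31 from left. Merged: [5, 8, 16, 21, 26, 31]
Compare 39 vs 35: take 35 from right. Merged: [5, 8, 16, 21, 26, 31, 35]
Compare 39 vs 37: take 37 from right. Merged: [5, 8, 16, 21, 26, 31, 35, 37]
Compare 39 vs 37: take 37 from right. Merged: [5, 8, 16, 21, 26, 31, 35, 37, 37]
Append remaining from left: [39, 40]. Merged: [5, 8, 16, 21, 26, 31, 35, 37, 37, 39, 40]

Final merged array: [5, 8, 16, 21, 26, 31, 35, 37, 37, 39, 40]
Total comparisons: 9

The merged array is [5, 8, 16, 21, 26, 31, 35, 37, 37, 39, 40], requiring 9 comparisons. The merge step runs in O(n) time where n is the total number of elements.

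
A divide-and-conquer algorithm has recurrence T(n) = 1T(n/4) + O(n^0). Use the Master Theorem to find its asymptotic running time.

Master Theorem for T(n) = 1T(n/4) + O(n^0):

a = 1, b = 4, c = 0
log_b(a) = log_4(1) = 0.0000

Case 2: c = 0 = log_4(1) = 0.0000
T(n) = O(n^0 log n) = O(log n)

For T(n) = 1T(n/4) + O(n^0): log_4(1) = 0.0000. This is Case 2 of the Master Theorem (c = log_b(a), equal work at all levels), giving O(log n).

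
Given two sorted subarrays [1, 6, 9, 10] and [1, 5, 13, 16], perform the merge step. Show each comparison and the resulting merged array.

Merging process:

Compare 1 vs 1: take 1 from left. Merged: [1]
Compare 6 vs 1: take 1 from right. Merged: [1, 1]
Compare 6 vs 5: take 5 from right. Merged: [1, 1, 5]
Compare 6 vs 13: take 6 from left. Merged: [1, 1, 5, 6]
Compare 9 vs 13: take 9 from left. Merged: [1, 1, 5, 6, 9]
Compare 10 vs 13: take 10 from left. Merged: [1, 1, 5, 6, 9, 10]
Append remaining from right: [13, 16]. Merged: [1, 1, 5, 6, 9, 10, 13, 16]

Final merged array: [1, 1, 5, 6, 9, 10, 13, 16]
Total comparisons: 6

The merged array is [1, 1, 5, 6, 9, 10, 13, 16], requiring 6 comparisons. The merge step runs in O(n) time where n is the total number of elements.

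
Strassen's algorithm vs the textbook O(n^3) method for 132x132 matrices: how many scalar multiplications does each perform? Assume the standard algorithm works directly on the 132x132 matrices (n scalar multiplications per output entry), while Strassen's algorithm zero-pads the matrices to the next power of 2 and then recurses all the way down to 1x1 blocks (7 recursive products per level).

Matrix multiplication for 132x132 matrices:

Strassen's algorithm requires power-of-2 dimensions. Pad 132x132 to 256x256 (next power of 2).

Standard algorithm: 132^3 = 2299968 multiplications
Strassen's algorithm: 7^(log2(256)) = 7^8 = 5764801 multiplications
Difference: 2299968 - 5764801 = -3464833 (Strassen uses MORE here due to padding overhead — for small or just-over-power-of-2 n, padding can outweigh the per-level savings)

Standard: 2299968 multiplications (132^3). Strassen: 5764801 multiplications (7^8, after padding to 256x256). Strassen reduces 8 recursive multiplications to 7 at each level.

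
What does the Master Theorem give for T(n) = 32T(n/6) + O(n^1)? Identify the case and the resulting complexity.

Master Theorem for T(n) = 32T(n/6) + O(n^1):

a = 32, b = 6, c = 1
log_b(a) = log_6(32) = 1.9343

Case 1: c = 1 < log_6(32) = 1.9343
T(n) = O(n^(log_6 32))

For T(n) = 32T(n/6) + O(n^1): log_6(32) = 1.9343. This is Case 1 of the Master Theorem (c < log_b(a), work dominated by leaves), giving O(n^(log_6 32)).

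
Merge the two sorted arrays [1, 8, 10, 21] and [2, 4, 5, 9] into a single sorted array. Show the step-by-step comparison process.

Merging process:

Compare 1 vs 2: take 1 from left. Merged: [1]
Compare 8 vs 2: take 2 from right. Merged: [1, 2]
Compare 8 vs 4: take 4 from right. Merged: [1, 2, 4]
Compare 8 vs 5: take 5 from right. Merged: [1, 2, 4, 5]
Compare 8 vs 9: take 8 from left. Merged: [1, 2, 4, 5, 8]
Compare 10 vs 9: take 9 from right. Merged: [1, 2, 4, 5, 8, 9]
Append remaining from left: [10, 21]. Merged: [1, 2, 4, 5, 8, 9, 10, 21]

Final merged array: [1, 2, 4, 5, 8, 9, 10, 21]
Total comparisons: 6

The merged array is [1, 2, 4, 5, 8, 9, 10, 21], requiring 6 comparisons. The merge step runs in O(n) time where n is the total number of elements.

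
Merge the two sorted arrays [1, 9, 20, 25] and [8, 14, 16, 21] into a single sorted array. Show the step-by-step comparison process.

Merging process:

Compare 1 vs 8: take 1 from left. Merged: [1]
Compare 9 vs 8: take 8 from right. Merged: [1, 8]
Compare 9 vs 14: take 9 from left. Merged: [1, 8, 9]
Compare 20 vs 14: take 14 from right. Merged: [1, 8, 9, 14]
Compare 20 vs 16: take 16 from right. Merged: [1, 8, 9, 14, 16]
Compare 20 vs 21: take 20 from left. Merged: [1, 8, 9, 14, 16, 20]
Compare 25 vs 21: take 21 from right. Merged: [1, 8, 9, 14, 16, 20, 21]
Append remaining from left: [25]. Merged: [1, 8, 9, 14, 16, 20, 21, 25]

Final merged array: [1, 8, 9, 14, 16, 20, 21, 25]
Total comparisons: 7

The merged array is [1, 8, 9, 14, 16, 20, 21, 25], requiring 7 comparisons. The merge step runs in O(n) time where n is the total number of elements.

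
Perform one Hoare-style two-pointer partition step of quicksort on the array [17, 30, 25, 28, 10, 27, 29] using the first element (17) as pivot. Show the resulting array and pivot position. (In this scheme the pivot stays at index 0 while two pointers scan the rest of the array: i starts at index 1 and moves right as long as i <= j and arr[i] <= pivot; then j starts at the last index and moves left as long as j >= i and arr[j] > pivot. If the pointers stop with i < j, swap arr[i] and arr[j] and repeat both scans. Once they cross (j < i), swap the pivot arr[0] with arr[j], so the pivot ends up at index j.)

Hoare-style two-pointer partition with pivot = 17:

Initial array: [17, 30, 25, 28, 10, 27, 29]

Pointers start at i = 1, j = 6.
i stops at index 1 (arr[1]=30 > 17), j stops at index 4 (arr[4]=10 <= 17): swap arr[1] and arr[4], array becomes [17, 10, 25, 28, 30, 27, 29]
i ends at 2, j ends at 1: the pointers have crossed (j < i), so scanning stops.

Swap pivot arr[0] with arr[1] to place pivot at position 1: [10, 17, 25, 28, 30, 27, 29]
Pivot position: 1

After partitioning with pivot 17, the array becomes [10, 17, 25, 28, 30, 27, 29]. The pivot is placed at index 1. All elements to the left of the pivot are <= 17, and all elements to the right are > 17.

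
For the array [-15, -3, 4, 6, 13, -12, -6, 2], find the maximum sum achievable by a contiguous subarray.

Using Kadane's algorithm on [-15, -3, 4, 6, 13, -12, -6, 2]:

Scanning through the array:
Position 1 (value -3): max_ending_here = -3, max_so_far = -3
Position 2 (value 4): max_ending_here = 4, max_so_far = 4
Position 3 (value 6): max_ending_here = 10, max_so_far = 10
Position 4 (value 13): max_ending_here = 23, max_so_far = 23
Position 5 (value -12): max_ending_here = 11, max_so_far = 23
Position 6 (value -6): max_ending_here = 5, max_so_far = 23
Position 7 (value 2): max_ending_here = 7, max_so_far = 23

Maximum subarray: [4, 6, 13]
Maximum sum: 23

The maximum subarray is [4, 6, 13] with sum 23. This subarray runs from index 2 to index 4.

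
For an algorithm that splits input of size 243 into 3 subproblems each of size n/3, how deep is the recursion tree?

For divide and conquer with division factor 3:

Problem sizes at each level:
Level 0: 243
Level 1: 81
Level 2: 27
Level 3: 9
Level 4: 3
Level 5: 1

The root is level 0 and the size-1 base case is level 5 (the tree spans levels 0 through 5, i.e. 6 levels counting the root), so the depth is the number of divisions: log_3(243) = 5

The recursion tree depth is log_3(243) = 5. At each level, the problem size is divided by 3, so it takes 5 divisions to reduce to a base case of size 1. The algorithm makes 3 recursive calls at each level.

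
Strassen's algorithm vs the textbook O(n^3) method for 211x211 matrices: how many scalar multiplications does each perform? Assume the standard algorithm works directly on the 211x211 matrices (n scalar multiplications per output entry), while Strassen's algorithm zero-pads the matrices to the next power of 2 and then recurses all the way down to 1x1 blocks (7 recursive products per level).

Matrix multiplication for 211x211 matrices:

Strassen's algorithm requires power-of-2 dimensions. Pad 211x211 to 256x256 (next power of 2).

Standard algorithm: 211^3 = 9393931 multiplications
Strassen's algorithm: 7^(log2(256)) = 7^8 = 5764801 multiplications
Savings: 9393931 - 5764801 = 3629130 multiplications

Standard: 9393931 multiplications (211^3). Strassen: 5764801 multiplications (7^8, after padding to 256x256). Strassen reduces 8 recursive multiplications to 7 at each level.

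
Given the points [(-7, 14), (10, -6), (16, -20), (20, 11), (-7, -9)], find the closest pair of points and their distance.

Computing all pairwise distances among 5 points:

d((-7, 14), (10, -6)) = 26.2488
d((-7, 14), (16, -20)) = 41.0488
d((-7, 14), (20, 11)) = 27.1662
d((-7, 14), (-7, -9)) = 23.0
d((10, -6), (16, -20)) = 15.2315 <-- minimum
d((10, -6), (20, 11)) = 19.7231
d((10, -6), (-7, -9)) = 17.2627
d((16, -20), (20, 11)) = 31.257
d((16, -20), (-7, -9)) = 25.4951
d((20, 11), (-7, -9)) = 33.6006

Closest pair: (10, -6) and (16, -20) with distance 15.2315

The closest pair is (10, -6) and (16, -20) with Euclidean distance 15.2315. For 5 points, brute-force pairwise comparison is shown above. For large n, the divide-and-conquer algorithm (sort by x, recurse on halves, check the dividing strip) achieves O(n log n).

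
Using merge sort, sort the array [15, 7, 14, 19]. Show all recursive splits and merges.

Merge sort trace:

Split: [15, 7, 14, 19] -> [15, 7] and [14, 19]
  Split: [15, 7] -> [15] and [7]
  Merge: [15] + [7] -> [7, 15]
  Split: [14, 19] -> [14] and [19]
  Merge: [14] + [19] -> [14, 19]
Merge: [7, 15] + [14, 19] -> [7, 14, 15, 19]

Final sorted array: [7, 14, 15, 19]

The merge sort proceeds by recursively splitting the array and merging sorted halves.
After all merges, the sorted array is [7, 14, 15, 19].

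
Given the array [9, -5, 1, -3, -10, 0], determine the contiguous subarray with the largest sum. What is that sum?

Using Kadane's algorithm on [9, -5, 1, -3, -10, 0]:

Scanning through the array:
Position 1 (value -5): max_ending_here = 4, max_so_far = 9
Position 2 (value 1): max_ending_here = 5, max_so_far = 9
Position 3 (value -3): max_ending_here = 2, max_so_far = 9
Position 4 (value -10): max_ending_here = -8, max_so_far = 9
Position 5 (value 0): max_ending_here = 0, max_so_far = 9

Maximum subarray: [9]
Maximum sum: 9

The maximum subarray is [9] with sum 9. This subarray runs from index 0 to index 0.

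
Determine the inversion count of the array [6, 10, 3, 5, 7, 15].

Finding inversions in [6, 10, 3, 5, 7, 15]:

(0, 2): arr[0]=6 > arr[2]=3
(0, 3): arr[0]=6 > arr[3]=5
(1, 2): arr[1]=10 > arr[2]=3
(1, 3): arr[1]=10 > arr[3]=5
(1, 4): arr[1]=10 > arr[4]=7

Total inversions: 5

The array has 5 inversion(s): (0,2), (0,3), (1,2), (1,3), (1,4). Each pair (i,j) satisfies i < j and arr[i] > arr[j].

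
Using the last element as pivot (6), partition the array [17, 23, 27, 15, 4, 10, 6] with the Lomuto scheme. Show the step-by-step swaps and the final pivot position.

Lomuto partition with pivot = 6:

Initial array: [17, 23, 27, 15, 4, 10, 6]

arr[0]=17 > 6: no swap
arr[1]=23 > 6: no swap
arr[2]=27 > 6: no swap
arr[3]=15 > 6: no swap
arr[4]=4 <= 6: swap with position 0, array becomes [4, 23, 27, 15, 17, 10, 6]
arr[5]=10 > 6: no swap

Place pivot at position 1: [4, 6, 27, 15, 17, 10, 23]
Pivot position: 1

After partitioning with pivot 6, the array becomes [4, 6, 27, 15, 17, 10, 23]. The pivot is placed at index 1. All elements to the left of the pivot are <= 6, and all elements to the right are > 6.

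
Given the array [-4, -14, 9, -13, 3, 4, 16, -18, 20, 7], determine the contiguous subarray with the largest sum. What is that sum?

Using Kadane's algorithm on [-4, -14, 9, -13, 3, 4, 16, -18, 20, 7]:

Scanning through the array:
Position 1 (value -14): max_ending_here = -14, max_so_far = -4
Position 2 (value 9): max_ending_here = 9, max_so_far = 9
Position 3 (value -13): max_ending_here = -4, max_so_far = 9
Position 4 (value 3): max_ending_here = 3, max_so_far = 9
Position 5 (value 4): max_ending_here = 7, max_so_far = 9
Position 6 (value 16): max_ending_here = 23, max_so_far = 23
Position 7 (value -18): max_ending_here = 5, max_so_far = 23
Position 8 (value 20): max_ending_here = 25, max_so_far = 25
Position 9 (value 7): max_ending_here = 32, max_so_far = 32

Maximum subarray: [3, 4, 16, -18, 20, 7]
Maximum sum: 32

The maximum subarray is [3, 4, 16, -18, 20, 7] with sum 32. This subarray runs from index 4 to index 9.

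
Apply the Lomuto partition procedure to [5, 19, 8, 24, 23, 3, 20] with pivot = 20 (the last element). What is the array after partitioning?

Lomuto partition with pivot = 20:

Initial array: [5, 19, 8, 24, 23, 3, 20]

arr[0]=5 <= 20: swap with position 0, array becomes [5, 19, 8, 24, 23, 3, 20]
arr[1]=19 <= 20: swap with position 1, array becomes [5, 19, 8, 24, 23, 3, 20]
arr[2]=8 <= 20: swap with position 2, array becomes [5, 19, 8, 24, 23, 3, 20]
arr[3]=24 > 20: no swap
arr[4]=23 > 20: no swap
arr[5]=3 <= 20: swap with position 3, array becomes [5, 19, 8, 3, 23, 24, 20]

Place pivot at position 4: [5, 19, 8, 3, 20, 24, 23]
Pivot position: 4

After partitioning with pivot 20, the array becomes [5, 19, 8, 3, 20, 24, 23]. The pivot is placed at index 4. All elements to the left of the pivot are <= 20, and all elements to the right are > 20.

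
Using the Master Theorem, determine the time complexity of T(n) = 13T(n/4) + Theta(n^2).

Master Theorem for T(n) = 13T(n/4) + O(n^2):

a = 13, b = 4, c = 2
log_b(a) = log_4(13) = 1.8502

Case 3: c = 2 > log_4(13) = 1.8502
T(n) = O(n^2) = O(n^2)

For T(n) = 13T(n/4) + O(n^2): log_4(13) = 1.8502. This is Case 3 of the Master Theorem (c > log_b(a), work dominated by root), giving O(n^2).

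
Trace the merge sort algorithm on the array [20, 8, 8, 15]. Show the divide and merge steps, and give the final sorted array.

Merge sort trace:

Split: [20, 8, 8, 15] -> [20, 8] and [8, 15]
  Split: [20, 8] -> [20] and [8]
  Merge: [20] + [8] -> [8, 20]
  Split: [8, 15] -> [8] and [15]
  Merge: [8] + [15] -> [8, 15]
Merge: [8, 20] + [8, 15] -> [8, 8, 15, 20]

Final sorted array: [8, 8, 15, 20]

The merge sort proceeds by recursively splitting the array and merging sorted halves.
After all merges, the sorted array is [8, 8, 15, 20].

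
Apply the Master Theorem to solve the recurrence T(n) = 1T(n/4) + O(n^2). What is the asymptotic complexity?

Master Theorem for T(n) = 1T(n/4) + O(n^2):

a = 1, b = 4, c = 2
log_b(a) = log_4(1) = 0.0000

Case 3: c = 2 > log_4(1) = 0.0000
T(n) = O(n^2) = O(n^2)

For T(n) = 1T(n/4) + O(n^2): log_4(1) = 0.0000. This is Case 3 of the Master Theorem (c > log_b(a), work dominated by root), giving O(n^2).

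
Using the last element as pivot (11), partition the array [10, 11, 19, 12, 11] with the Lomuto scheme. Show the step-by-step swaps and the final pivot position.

Lomuto partition with pivot = 11:

Initial array: [10, 11, 19, 12, 11]

arr[0]=10 <= 11: swap with position 0, array becomes [10, 11, 19, 12, 11]
arr[1]=11 <= 11: swap with position 1, array becomes [10, 11, 19, 12, 11]
arr[2]=19 > 11: no swap
arr[3]=12 > 11: no swap

Place pivot at position 2: [10, 11, 11, 12, 19]
Pivot position: 2

After partitioning with pivot 11, the array becomes [10, 11, 11, 12, 19]. The pivot is placed at index 2. All elements to the left of the pivot are <= 11, and all elements to the right are > 11.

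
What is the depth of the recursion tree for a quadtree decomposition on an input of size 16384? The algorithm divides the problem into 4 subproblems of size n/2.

For divide and conquer with division factor 2:

Problem sizes at each level:
Level 0: 16384
Level 1: 8192
Level 2: 4096
Level 3: 2048
Level 4: 1024
Level 5: 512
Level 6: 256
Level 7: 128
Level 8: 64
Level 9: 32
Level 10: 16
Level 11: 8
Level 12: 4
Level 13: 2
Level 14: 1

The root is level 0 and the size-1 base case is level 14 (the tree spans levels 0 through 14, i.e. 15 levels counting the root), so the depth is the number of divisions: log_2(16384) = 14

The recursion tree depth is log_2(16384) = 14. At each level, the problem size is divided by 2, so it takes 14 divisions to reduce to a base case of size 1. The algorithm makes 4 recursive calls at each level.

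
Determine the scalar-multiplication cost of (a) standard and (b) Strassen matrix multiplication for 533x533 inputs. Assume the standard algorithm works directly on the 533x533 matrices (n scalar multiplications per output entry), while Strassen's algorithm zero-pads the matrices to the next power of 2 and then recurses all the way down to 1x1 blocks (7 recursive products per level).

Matrix multiplication for 533x533 matrices:

Strassen's algorithm requires power-of-2 dimensions. Pad 533x533 to 1024x1024 (next power of 2).

Standard algorithm: 533^3 = 151419437 multiplications
Strassen's algorithm: 7^(log2(1024)) = 7^10 = 282475249 multiplications
Difference: 151419437 - 282475249 = -131055812 (Strassen uses MORE here due to padding overhead — for small or just-over-power-of-2 n, padding can outweigh the per-level savings)

Standard: 151419437 multiplications (533^3). Strassen: 282475249 multiplications (7^10, after padding to 1024x1024). Strassen reduces 8 recursive multiplications to 7 at each level.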